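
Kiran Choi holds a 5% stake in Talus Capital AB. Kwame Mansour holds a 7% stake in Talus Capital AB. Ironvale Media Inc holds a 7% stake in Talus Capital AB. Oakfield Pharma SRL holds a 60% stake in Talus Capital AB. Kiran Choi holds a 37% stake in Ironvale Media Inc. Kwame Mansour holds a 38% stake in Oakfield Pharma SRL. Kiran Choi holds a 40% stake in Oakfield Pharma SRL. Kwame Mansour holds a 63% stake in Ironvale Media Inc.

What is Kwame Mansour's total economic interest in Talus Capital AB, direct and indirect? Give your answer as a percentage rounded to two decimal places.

34.21%

Kwame reaches Talus along 3 paths.
Via Oakfield: 38% × 60% = 22.8%.
Direct stake: 7% = 7%.
Via Ironvale: 63% × 7% = 4.41%.
Total: 22.8% + 7% + 4.41% = 34.21%.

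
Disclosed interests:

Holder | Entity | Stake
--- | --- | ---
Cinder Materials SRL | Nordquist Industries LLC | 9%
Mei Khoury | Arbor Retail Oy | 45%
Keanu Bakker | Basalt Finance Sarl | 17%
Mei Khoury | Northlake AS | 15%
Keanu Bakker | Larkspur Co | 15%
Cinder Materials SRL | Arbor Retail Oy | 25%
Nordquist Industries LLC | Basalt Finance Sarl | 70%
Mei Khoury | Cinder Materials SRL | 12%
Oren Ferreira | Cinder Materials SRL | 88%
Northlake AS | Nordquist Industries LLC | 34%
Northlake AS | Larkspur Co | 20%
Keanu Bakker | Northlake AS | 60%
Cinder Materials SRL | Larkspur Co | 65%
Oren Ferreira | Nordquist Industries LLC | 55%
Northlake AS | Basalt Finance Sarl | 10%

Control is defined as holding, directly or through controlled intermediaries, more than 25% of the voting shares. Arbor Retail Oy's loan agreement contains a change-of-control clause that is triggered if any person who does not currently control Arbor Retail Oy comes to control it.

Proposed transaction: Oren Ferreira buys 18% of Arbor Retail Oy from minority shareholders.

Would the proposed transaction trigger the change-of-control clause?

The purchase changes only Oren's holdings, so Oren is the only person who could newly come to control Arbor.
Oren holds 88% of Cinder, so Oren controls Cinder.
Cinder and Oren together hold 9% + 55% = 64% of Nordquist, so Oren controls Nordquist.
Nordquist holds 70% of Basalt, so Oren controls Basalt.
Cinder holds 65% of Larkspur, so Oren controls Larkspur.
In Arbor, Oren's side holds only 25%, not > 25%.
So before the transaction, Oren does not control Arbor.
After the purchase, Oren holds 18% of Arbor directly.
Cinder and Oren together hold 25% + 18% = 43% of Arbor, so Oren controls Arbor.
Oren did not control Arbor before and does after, so the clause is triggered.

Yes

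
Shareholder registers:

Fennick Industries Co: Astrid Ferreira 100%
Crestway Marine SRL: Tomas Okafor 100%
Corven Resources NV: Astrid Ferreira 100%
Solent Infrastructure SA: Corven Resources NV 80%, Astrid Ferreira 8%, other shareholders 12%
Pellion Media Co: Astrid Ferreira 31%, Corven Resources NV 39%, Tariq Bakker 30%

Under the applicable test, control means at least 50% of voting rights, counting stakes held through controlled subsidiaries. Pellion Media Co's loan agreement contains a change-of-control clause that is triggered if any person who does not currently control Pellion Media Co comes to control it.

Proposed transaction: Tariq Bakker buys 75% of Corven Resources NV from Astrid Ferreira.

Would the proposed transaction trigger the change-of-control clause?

Yes

The purchase adds only to Tariq's holdings (Astrid's stake shrinks), so Tariq is the only person who could newly come to control Pellion.
Tariq's largest direct stake is 30% in Pellion, which does not meet the threshold, so Tariq controls no company.
In Pellion, Tariq's side holds only 30%, not ≥ 50%.
So before the transaction, Tariq does not control Pellion.
After the purchase, Tariq holds 75% of Corven directly, and Astrid's stake falls to 25%.
Tariq holds 75% of Corven, so Tariq controls Corven.
Corven and Tariq together hold 39% + 30% = 69% of Pellion, so Tariq controls Pellion.
Tariq did not control Pellion before and does after, so the clause is triggered.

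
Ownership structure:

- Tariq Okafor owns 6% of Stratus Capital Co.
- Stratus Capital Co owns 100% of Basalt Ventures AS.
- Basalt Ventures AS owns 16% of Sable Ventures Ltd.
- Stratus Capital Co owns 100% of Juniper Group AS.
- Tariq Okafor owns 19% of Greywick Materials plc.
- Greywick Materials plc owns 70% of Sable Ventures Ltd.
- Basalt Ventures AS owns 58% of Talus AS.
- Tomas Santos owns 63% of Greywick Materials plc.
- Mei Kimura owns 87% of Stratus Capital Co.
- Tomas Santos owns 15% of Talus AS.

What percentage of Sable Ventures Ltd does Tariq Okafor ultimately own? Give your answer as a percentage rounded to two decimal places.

Tariq reaches Sable along 2 paths.
Via Greywick: 19% × 70% = 13.3%.
Via Stratus → Basalt: 6% × 100% × 16% = 0.96%.
Total: 13.3% + 0.96% = 14.26%.

14.26%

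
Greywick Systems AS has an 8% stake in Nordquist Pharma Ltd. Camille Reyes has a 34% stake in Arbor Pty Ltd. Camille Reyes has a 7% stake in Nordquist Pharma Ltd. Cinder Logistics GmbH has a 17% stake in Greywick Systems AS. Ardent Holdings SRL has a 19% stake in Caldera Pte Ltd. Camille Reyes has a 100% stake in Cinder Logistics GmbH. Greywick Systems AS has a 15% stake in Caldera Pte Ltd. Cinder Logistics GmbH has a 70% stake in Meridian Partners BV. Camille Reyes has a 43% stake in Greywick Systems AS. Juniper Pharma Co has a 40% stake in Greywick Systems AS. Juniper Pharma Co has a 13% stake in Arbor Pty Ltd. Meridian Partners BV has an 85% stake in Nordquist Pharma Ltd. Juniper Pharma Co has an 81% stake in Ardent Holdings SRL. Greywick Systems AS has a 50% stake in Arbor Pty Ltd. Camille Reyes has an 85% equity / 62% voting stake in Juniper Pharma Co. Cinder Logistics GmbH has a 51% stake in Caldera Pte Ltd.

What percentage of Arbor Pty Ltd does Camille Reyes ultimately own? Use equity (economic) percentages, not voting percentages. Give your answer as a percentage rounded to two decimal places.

92.05%

Camille reaches Arbor along 5 paths.
Via Cinder → Greywick: 100% × 17% × 50% = 8.5%.
Via Juniper → Greywick: 85% × 40% × 50% = 17%.
Via Greywick: 43% × 50% = 21.5%.
Direct stake: 34% = 34%.
Via Juniper: 85% × 13% = 11.05%.
Total: 8.5% + 17% + 21.5% + 34% + 11.05% = 92.05%.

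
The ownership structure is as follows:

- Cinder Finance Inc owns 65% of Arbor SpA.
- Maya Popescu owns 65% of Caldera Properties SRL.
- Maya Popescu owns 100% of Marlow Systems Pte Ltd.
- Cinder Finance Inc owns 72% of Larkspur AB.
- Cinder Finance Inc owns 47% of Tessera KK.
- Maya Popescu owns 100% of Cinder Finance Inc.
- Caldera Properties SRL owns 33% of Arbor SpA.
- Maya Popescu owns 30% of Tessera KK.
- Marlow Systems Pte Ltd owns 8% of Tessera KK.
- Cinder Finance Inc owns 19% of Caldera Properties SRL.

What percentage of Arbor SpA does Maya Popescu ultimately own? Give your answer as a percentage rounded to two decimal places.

Maya reaches Arbor along 3 paths.
Via Cinder: 100% × 65% = 65%.
Via Cinder → Caldera: 100% × 19% × 33% = 6.27%.
Via Caldera: 65% × 33% = 21.45%.
Total: 65% + 6.27% + 21.45% = 92.72%.

92.72%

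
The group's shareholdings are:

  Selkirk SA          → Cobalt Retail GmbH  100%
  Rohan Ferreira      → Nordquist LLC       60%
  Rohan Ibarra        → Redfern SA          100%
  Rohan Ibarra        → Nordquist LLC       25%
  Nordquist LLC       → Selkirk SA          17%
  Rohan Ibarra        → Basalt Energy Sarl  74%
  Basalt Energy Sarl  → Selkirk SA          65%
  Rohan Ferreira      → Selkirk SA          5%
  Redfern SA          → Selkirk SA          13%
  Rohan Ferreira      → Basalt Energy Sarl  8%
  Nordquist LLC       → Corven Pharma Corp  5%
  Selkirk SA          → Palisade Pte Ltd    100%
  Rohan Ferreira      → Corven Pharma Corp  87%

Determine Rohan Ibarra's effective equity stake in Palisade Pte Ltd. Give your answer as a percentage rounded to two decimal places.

Rohan Ibarra reaches Palisade along 3 paths.
Via Nordquist → Selkirk: 25% × 17% × 100% = 4.25%.
Via Basalt → Selkirk: 74% × 65% × 100% = 48.1%.
Via Redfern → Selkirk: 100% × 13% × 100% = 13%.
Total: 4.25% + 48.1% + 13% = 65.35%.

65.35%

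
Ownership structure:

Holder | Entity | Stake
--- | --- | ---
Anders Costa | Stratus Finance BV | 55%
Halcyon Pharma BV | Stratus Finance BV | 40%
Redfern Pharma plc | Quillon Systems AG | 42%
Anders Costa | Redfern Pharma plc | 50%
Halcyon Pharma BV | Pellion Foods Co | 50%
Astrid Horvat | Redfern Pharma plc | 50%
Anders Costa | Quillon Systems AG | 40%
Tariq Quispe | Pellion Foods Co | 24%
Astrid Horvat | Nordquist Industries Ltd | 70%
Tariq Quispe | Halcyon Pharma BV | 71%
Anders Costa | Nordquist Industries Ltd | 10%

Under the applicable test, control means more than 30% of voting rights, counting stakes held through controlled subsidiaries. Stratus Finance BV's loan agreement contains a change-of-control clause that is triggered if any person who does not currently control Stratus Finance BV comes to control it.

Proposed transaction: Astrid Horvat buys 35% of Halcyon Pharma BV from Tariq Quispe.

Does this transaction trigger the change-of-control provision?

Yes

The purchase adds only to Astrid's holdings (Tariq's stake shrinks), so Astrid is the only person who could newly come to control Stratus.
Astrid holds 50% of Redfern, so Astrid controls Redfern.
Astrid holds 70% of Nordquist, so Astrid controls Nordquist.
Redfern holds 42% of Quillon, so Astrid controls Quillon.
Neither Astrid nor any entity Astrid controls holds any voting interest in Stratus.
So before the transaction, Astrid does not control Stratus.
After the purchase, Astrid holds 35% of Halcyon directly, and Tariq's stake falls to 36%.
Astrid holds 35% of Halcyon, so Astrid controls Halcyon.
Halcyon holds 40% of Stratus, so Astrid controls Stratus.
Astrid did not control Stratus before and does after, so the clause is triggered.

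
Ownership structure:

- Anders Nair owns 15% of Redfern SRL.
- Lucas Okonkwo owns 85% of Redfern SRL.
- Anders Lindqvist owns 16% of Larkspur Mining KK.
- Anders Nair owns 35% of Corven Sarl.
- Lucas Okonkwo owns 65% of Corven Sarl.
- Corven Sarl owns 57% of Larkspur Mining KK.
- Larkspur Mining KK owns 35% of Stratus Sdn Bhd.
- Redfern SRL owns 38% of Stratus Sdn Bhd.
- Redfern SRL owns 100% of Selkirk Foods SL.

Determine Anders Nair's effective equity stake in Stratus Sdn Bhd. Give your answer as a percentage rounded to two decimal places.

12.68%

Anders Nair reaches Stratus along 2 paths.
Via Redfern: 15% × 38% = 5.7%.
Via Corven → Larkspur: 35% × 57% × 35% = 6.9825%.
Total: 5.7% + 6.9825% = 12.6825%.
Rounded: 12.68%.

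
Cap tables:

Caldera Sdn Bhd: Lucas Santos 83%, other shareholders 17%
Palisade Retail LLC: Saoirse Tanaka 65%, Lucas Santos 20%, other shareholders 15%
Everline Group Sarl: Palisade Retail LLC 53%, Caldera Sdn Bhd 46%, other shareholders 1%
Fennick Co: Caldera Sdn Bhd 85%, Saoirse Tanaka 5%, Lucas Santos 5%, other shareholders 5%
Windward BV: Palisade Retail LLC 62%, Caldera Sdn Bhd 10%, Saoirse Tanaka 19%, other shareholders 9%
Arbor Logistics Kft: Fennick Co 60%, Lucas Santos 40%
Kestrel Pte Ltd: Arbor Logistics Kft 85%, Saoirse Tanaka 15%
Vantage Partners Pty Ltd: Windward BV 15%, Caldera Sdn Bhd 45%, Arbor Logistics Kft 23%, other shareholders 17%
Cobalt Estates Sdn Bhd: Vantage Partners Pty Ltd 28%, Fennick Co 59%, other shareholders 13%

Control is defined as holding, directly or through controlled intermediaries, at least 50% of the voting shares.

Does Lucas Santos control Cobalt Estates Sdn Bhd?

Lucas holds 83% of Caldera, so Lucas controls Caldera.
Caldera and Lucas together hold 85% + 5% = 90% of Fennick, so Lucas controls Fennick.
Fennick and Lucas together hold 60% + 40% = 100% of Arbor, so Lucas controls Arbor.
Caldera and Arbor together hold 45% + 23% = 68% of Vantage, so Lucas controls Vantage.
Vantage and Fennick together hold 28% + 59% = 87% of Cobalt, so Lucas controls Cobalt.

Yes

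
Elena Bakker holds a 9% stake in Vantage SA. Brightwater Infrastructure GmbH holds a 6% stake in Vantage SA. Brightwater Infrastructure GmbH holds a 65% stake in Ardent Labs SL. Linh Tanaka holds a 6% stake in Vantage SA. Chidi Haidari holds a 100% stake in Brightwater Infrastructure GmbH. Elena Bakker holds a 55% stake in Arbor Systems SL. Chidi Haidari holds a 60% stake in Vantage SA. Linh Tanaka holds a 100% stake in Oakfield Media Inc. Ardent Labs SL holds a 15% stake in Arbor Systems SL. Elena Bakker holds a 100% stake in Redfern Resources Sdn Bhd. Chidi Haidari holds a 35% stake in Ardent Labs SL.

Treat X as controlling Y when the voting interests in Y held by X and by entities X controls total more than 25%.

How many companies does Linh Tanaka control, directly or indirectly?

1

Linh holds 100% of Oakfield, so Linh controls Oakfield.
No other company's threshold is met.
Linh controls 1 company.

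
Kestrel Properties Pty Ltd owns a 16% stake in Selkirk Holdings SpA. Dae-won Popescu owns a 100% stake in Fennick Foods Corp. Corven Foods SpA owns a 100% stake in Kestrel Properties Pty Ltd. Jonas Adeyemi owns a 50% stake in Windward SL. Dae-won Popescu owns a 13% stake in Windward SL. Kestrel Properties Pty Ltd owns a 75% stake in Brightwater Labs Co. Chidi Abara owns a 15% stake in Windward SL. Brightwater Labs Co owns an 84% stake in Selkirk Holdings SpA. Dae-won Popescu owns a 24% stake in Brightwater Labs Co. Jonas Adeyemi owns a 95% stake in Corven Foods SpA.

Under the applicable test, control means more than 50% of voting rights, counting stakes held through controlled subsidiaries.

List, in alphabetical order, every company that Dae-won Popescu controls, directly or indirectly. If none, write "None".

Dae-won holds 100% of Fennick, so Dae-won controls Fennick.
No other company's threshold is met.

Fennick Foods Corp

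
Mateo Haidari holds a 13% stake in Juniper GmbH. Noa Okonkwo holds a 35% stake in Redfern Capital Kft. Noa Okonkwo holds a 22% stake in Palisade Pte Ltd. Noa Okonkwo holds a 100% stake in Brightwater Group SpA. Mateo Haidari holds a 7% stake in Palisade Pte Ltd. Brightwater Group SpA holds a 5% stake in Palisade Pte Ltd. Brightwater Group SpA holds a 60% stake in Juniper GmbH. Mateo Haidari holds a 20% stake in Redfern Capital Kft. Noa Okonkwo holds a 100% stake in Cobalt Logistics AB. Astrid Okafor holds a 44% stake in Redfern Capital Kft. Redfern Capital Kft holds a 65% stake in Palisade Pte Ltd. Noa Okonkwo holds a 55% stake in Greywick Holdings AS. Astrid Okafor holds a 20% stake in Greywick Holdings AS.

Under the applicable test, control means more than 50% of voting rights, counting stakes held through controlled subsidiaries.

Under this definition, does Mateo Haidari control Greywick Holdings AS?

Mateo's largest direct stake is 20% in Redfern, which does not meet the threshold, so Mateo controls no company.
Neither Mateo nor any entity Mateo controls holds any voting interest in Greywick.
So Mateo does not control Greywick.

No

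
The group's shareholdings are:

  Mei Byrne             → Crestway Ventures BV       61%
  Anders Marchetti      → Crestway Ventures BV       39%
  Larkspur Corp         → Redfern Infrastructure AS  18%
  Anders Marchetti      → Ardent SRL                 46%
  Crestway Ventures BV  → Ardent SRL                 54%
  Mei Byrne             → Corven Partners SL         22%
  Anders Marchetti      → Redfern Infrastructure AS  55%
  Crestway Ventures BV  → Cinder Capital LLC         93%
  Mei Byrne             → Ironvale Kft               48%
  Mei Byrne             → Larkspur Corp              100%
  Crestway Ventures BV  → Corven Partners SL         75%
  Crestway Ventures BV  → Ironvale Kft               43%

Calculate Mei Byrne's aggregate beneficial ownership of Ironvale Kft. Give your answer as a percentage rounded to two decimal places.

74.23%

Mei reaches Ironvale along 2 paths.
Via Crestway: 61% × 43% = 26.23%.
Direct stake: 48% = 48%.
Total: 26.23% + 48% = 74.23%.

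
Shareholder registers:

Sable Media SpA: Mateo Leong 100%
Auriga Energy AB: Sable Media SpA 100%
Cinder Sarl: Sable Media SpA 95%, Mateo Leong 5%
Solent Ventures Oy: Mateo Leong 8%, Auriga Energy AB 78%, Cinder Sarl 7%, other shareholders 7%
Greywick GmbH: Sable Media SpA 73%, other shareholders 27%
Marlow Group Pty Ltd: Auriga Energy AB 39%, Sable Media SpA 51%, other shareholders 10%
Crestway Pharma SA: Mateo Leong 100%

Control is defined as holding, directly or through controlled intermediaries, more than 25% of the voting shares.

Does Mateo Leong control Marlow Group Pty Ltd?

Yes

Mateo holds 100% of Sable, so Mateo controls Sable.
Sable holds 100% of Auriga, so Mateo controls Auriga.
Auriga and Sable together hold 39% + 51% = 90% of Marlow, so Mateo controls Marlow.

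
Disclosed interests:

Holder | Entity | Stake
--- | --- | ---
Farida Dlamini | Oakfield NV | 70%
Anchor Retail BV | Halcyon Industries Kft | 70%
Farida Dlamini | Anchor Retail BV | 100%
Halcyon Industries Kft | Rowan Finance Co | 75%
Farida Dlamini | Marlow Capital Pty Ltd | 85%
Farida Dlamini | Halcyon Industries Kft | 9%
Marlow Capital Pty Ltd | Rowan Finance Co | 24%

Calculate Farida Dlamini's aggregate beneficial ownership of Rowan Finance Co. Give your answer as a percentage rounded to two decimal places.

79.65%

Farida reaches Rowan along 3 paths.
Via Anchor → Halcyon: 100% × 70% × 75% = 52.5%.
Via Halcyon: 9% × 75% = 6.75%.
Via Marlow: 85% × 24% = 20.4%.
Total: 52.5% + 6.75% + 20.4% = 79.65%.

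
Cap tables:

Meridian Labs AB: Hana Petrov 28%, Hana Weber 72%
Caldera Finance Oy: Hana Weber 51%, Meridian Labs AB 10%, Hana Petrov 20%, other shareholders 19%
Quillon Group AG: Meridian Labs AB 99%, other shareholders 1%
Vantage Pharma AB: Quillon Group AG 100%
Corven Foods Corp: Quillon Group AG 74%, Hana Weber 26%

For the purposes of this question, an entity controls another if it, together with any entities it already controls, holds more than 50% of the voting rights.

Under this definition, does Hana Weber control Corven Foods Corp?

Yes

Hana Weber holds 72% of Meridian, so Hana Weber controls Meridian.
Meridian holds 99% of Quillon, so Hana Weber controls Quillon.
Quillon and Hana Weber together hold 74% + 26% = 100% of Corven, so Hana Weber controls Corven.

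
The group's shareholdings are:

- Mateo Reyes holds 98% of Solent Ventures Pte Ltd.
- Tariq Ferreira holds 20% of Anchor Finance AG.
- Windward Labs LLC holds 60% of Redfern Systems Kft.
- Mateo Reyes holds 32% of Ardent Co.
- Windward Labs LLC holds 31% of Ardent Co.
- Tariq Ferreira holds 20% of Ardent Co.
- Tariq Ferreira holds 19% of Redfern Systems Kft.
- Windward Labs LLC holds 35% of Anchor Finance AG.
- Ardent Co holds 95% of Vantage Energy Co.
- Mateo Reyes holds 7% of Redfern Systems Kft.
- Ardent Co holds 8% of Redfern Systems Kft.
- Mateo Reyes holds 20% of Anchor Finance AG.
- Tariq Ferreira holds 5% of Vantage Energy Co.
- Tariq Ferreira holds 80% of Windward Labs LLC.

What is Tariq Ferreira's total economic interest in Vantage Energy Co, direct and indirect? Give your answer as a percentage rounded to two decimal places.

47.56%

Tariq reaches Vantage along 3 paths.
Direct stake: 5% = 5%.
Via Windward → Ardent: 80% × 31% × 95% = 23.56%.
Via Ardent: 20% × 95% = 19%.
Total: 5% + 23.56% + 19% = 47.56%.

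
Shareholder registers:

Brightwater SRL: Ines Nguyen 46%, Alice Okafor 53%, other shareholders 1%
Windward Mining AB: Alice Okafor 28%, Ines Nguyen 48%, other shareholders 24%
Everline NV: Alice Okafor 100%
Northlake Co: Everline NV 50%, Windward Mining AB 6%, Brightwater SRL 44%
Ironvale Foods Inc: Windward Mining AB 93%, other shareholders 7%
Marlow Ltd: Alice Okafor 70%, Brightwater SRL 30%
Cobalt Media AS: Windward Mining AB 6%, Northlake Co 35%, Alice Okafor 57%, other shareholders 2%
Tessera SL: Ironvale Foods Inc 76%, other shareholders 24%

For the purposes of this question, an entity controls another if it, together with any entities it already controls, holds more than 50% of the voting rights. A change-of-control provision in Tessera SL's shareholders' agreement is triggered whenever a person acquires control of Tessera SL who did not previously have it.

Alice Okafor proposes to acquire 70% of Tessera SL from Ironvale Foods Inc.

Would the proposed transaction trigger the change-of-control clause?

The purchase adds only to Alice's holdings (Ironvale's stake shrinks), so Alice is the only person who could newly come to control Tessera.
Alice holds 53% of Brightwater, so Alice controls Brightwater.
Alice holds 100% of Everline, so Alice controls Everline.
Everline and Brightwater together hold 50% + 44% = 94% of Northlake, so Alice controls Northlake.
Alice and Brightwater together hold 70% + 30% = 100% of Marlow, so Alice controls Marlow.
Northlake and Alice together hold 35% + 57% = 92% of Cobalt, so Alice controls Cobalt.
Neither Alice nor any entity Alice controls holds any voting interest in Tessera.
So before the transaction, Alice does not control Tessera.
After the purchase, Alice holds 70% of Tessera directly, and Ironvale's stake falls to 6%.
Alice holds 70% of Tessera, so Alice controls Tessera.
Alice did not control Tessera before and does after, so the clause is triggered.

Yes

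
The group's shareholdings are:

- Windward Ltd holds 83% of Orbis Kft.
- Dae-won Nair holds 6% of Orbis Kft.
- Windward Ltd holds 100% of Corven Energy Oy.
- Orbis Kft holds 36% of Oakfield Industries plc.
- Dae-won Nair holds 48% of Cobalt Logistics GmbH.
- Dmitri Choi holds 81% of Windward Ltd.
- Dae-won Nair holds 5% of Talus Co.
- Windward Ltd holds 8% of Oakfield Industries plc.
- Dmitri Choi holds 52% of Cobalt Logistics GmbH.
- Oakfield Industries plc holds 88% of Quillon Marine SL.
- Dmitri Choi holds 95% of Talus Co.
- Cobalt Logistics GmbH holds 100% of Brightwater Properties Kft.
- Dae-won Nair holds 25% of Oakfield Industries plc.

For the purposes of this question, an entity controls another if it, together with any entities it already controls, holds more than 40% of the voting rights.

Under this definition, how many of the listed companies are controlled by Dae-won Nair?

2

Dae-won holds 48% of Cobalt, so Dae-won controls Cobalt.
Cobalt holds 100% of Brightwater, so Dae-won controls Brightwater.
No other company's threshold is met.
Dae-won controls 2 companies.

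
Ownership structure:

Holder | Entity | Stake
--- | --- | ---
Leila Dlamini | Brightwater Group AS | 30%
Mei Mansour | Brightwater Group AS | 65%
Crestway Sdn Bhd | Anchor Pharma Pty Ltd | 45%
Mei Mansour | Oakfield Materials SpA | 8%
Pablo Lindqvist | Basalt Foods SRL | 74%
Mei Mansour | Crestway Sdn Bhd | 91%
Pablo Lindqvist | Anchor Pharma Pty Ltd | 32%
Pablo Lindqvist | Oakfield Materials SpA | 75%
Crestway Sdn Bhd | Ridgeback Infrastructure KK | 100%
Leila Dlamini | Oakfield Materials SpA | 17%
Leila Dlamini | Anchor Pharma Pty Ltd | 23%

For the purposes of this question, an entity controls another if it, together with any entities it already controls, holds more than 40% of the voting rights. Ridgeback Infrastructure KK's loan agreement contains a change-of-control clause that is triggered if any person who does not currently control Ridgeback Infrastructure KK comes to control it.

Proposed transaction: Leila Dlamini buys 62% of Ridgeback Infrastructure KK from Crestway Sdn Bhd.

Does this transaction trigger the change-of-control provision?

Yes

The purchase adds only to Leila's holdings (Crestway's stake shrinks), so Leila is the only person who could newly come to control Ridgeback.
Leila's largest direct stake is 30% in Brightwater, which does not meet the threshold, so Leila controls no company.
Neither Leila nor any entity Leila controls holds any voting interest in Ridgeback.
So before the transaction, Leila does not control Ridgeback.
After the purchase, Leila holds 62% of Ridgeback directly, and Crestway's stake falls to 38%.
Leila holds 62% of Ridgeback, so Leila controls Ridgeback.
Leila did not control Ridgeback before and does after, so the clause is triggered.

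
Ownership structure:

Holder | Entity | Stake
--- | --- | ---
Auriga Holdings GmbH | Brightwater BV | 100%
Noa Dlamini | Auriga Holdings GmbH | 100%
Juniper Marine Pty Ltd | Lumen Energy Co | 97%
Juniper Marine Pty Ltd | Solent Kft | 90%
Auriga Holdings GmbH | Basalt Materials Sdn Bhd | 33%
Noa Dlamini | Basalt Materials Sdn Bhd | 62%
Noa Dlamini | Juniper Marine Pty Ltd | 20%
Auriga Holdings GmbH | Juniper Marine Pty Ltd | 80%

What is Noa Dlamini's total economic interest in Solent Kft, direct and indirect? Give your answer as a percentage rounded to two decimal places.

Noa reaches Solent along 2 paths.
Via Juniper: 20% × 90% = 18%.
Via Auriga → Juniper: 100% × 80% × 90% = 72%.
Total: 18% + 72% = 90%.
Rounded: 90.00%.

90.00%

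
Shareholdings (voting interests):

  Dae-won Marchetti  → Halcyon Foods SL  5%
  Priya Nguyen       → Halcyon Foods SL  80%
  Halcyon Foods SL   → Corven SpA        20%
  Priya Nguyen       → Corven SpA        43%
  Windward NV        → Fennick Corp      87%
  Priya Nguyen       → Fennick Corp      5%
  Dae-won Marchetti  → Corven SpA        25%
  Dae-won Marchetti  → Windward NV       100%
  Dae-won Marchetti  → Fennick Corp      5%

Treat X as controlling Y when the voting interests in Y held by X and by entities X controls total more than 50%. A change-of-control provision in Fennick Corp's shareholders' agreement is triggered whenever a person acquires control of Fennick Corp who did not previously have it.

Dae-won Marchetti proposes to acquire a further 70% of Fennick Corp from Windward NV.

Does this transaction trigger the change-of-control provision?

The purchase adds only to Dae-won's holdings (Windward's stake shrinks), so Dae-won is the only person who could newly come to control Fennick.
Dae-won holds 100% of Windward, so Dae-won controls Windward.
Windward and Dae-won together hold 87% + 5% = 92% of Fennick, so Dae-won controls Fennick.
So Dae-won already controls Fennick before the transaction.
After the purchase, Dae-won's direct stake in Fennick rises to 5% + 70% = 75%, and Windward's stake falls to 17%.
Dae-won controlled Fennick already, so this is not a new person acquiring control; every other person's position is unchanged or reduced.
No new person acquires control, so the clause is not triggered.

No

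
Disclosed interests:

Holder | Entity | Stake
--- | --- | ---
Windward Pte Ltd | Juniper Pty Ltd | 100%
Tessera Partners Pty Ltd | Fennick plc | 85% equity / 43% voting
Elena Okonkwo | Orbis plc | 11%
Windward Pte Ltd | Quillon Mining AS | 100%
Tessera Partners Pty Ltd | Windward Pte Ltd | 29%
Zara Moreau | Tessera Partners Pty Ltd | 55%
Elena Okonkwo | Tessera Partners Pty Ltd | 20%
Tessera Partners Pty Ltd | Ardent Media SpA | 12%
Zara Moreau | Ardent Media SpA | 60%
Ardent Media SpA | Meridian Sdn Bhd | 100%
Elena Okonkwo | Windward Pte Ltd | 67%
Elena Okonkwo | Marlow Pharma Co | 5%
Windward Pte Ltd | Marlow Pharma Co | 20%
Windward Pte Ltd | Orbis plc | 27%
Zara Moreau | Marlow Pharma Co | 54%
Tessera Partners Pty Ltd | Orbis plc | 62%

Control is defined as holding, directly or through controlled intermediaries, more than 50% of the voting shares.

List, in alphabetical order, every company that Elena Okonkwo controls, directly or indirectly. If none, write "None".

Elena holds 67% of Windward, so Elena controls Windward.
Windward holds 100% of Juniper, so Elena controls Juniper.
Windward holds 100% of Quillon, so Elena controls Quillon.
No other company's threshold is met.

Juniper Pty Ltd, Quillon Mining AS, Windward Pte Ltd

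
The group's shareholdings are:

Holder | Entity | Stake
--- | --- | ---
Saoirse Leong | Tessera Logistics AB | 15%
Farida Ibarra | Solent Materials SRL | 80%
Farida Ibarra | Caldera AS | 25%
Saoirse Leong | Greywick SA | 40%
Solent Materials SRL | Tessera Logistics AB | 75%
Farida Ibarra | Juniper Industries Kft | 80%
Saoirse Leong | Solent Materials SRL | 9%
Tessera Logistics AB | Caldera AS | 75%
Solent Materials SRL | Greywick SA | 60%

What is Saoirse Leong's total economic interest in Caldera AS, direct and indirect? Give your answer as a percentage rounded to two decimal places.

16.31%

Saoirse reaches Caldera along 2 paths.
Via Tessera: 15% × 75% = 11.25%.
Via Solent → Tessera: 9% × 75% × 75% = 5.0625%.
Total: 11.25% + 5.0625% = 16.3125%.
Rounded: 16.31%.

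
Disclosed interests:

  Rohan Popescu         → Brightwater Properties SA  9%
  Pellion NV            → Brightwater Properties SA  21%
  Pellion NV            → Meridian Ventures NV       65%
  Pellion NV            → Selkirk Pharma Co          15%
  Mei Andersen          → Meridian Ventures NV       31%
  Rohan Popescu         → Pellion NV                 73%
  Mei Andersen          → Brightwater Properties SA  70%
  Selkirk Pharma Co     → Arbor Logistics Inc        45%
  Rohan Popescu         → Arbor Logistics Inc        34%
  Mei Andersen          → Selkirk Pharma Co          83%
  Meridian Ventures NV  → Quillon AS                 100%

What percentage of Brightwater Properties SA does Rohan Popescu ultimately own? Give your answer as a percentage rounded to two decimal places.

Rohan reaches Brightwater along 2 paths.
Via Pellion: 73% × 21% = 15.33%.
Direct stake: 9% = 9%.
Total: 15.33% + 9% = 24.33%.

24.33%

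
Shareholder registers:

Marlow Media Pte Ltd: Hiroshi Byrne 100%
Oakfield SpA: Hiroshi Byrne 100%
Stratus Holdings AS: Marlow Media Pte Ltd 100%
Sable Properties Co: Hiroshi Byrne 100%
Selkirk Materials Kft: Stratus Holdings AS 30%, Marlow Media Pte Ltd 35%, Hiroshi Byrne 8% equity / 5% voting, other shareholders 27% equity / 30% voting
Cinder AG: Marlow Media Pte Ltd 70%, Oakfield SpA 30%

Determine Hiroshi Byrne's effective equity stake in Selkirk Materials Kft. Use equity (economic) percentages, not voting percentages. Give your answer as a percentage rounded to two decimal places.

Hiroshi reaches Selkirk along 3 paths.
Via Marlow → Stratus: 100% × 100% × 30% = 30%.
Via Marlow: 100% × 35% = 35%.
Direct stake: 8% = 8%.
Total: 30% + 35% + 8% = 73%.
Rounded: 73.00%.

73.00%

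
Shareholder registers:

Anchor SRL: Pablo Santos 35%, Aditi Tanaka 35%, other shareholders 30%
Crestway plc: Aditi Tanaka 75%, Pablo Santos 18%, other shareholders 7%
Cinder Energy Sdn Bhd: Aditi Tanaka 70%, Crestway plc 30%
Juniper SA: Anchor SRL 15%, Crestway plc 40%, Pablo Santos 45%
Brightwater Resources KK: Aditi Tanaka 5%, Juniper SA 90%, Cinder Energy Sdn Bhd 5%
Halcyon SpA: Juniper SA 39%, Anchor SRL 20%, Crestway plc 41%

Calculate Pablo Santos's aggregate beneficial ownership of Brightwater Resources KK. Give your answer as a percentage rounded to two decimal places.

Pablo reaches Brightwater along 4 paths.
Via Anchor → Juniper: 35% × 15% × 90% = 4.725%.
Via Crestway → Juniper: 18% × 40% × 90% = 6.48%.
Via Juniper: 45% × 90% = 40.5%.
Via Crestway → Cinder: 18% × 30% × 5% = 0.27%.
Total: 4.725% + 6.48% + 40.5% + 0.27% = 51.975%.
Rounded: 51.98%.

51.98%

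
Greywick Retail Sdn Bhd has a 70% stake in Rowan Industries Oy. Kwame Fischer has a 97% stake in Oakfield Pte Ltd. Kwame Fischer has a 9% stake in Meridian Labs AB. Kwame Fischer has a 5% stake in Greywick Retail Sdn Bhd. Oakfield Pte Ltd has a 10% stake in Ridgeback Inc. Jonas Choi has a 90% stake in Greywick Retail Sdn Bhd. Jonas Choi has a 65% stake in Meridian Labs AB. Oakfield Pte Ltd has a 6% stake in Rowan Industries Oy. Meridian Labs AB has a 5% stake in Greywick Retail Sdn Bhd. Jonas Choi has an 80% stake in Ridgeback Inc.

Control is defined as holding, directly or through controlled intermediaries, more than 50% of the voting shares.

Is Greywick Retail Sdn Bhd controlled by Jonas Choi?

Yes

Jonas holds 65% of Meridian, so Jonas controls Meridian.
Jonas and Meridian together hold 90% + 5% = 95% of Greywick, so Jonas controls Greywick.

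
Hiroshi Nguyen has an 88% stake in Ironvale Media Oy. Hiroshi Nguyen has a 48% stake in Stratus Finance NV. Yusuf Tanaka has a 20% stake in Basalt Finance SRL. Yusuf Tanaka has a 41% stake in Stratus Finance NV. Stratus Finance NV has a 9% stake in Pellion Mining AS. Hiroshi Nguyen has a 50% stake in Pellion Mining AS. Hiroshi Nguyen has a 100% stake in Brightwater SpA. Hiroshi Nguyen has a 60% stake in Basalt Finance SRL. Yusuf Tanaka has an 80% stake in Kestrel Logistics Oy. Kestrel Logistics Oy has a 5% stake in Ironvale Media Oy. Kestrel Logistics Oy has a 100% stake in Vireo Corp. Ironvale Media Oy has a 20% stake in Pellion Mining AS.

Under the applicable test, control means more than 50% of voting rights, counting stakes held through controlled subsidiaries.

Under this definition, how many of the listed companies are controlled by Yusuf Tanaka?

2

Yusuf holds 80% of Kestrel, so Yusuf controls Kestrel.
Kestrel holds 100% of Vireo, so Yusuf controls Vireo.
No other company's threshold is met.
Yusuf controls 2 companies.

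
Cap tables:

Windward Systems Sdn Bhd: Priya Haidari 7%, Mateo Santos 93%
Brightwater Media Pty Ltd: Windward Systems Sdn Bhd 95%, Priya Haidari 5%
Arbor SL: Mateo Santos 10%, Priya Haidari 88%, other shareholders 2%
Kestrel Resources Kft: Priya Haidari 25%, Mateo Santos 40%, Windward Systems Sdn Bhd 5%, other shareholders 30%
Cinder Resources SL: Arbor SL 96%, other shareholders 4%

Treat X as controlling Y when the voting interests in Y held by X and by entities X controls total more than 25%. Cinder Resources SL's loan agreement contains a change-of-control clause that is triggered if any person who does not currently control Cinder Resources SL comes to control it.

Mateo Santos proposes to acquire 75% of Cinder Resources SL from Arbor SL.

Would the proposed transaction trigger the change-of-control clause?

Yes

The purchase adds only to Mateo's holdings (Arbor's stake shrinks), so Mateo is the only person who could newly come to control Cinder.
Mateo holds 93% of Windward, so Mateo controls Windward.
Windward holds 95% of Brightwater, so Mateo controls Brightwater.
Mateo and Windward together hold 40% + 5% = 45% of Kestrel, so Mateo controls Kestrel.
Neither Mateo nor any entity Mateo controls holds any voting interest in Cinder.
So before the transaction, Mateo does not control Cinder.
After the purchase, Mateo holds 75% of Cinder directly, and Arbor's stake falls to 21%.
Mateo holds 75% of Cinder, so Mateo controls Cinder.
Mateo did not control Cinder before and does after, so the clause is triggered.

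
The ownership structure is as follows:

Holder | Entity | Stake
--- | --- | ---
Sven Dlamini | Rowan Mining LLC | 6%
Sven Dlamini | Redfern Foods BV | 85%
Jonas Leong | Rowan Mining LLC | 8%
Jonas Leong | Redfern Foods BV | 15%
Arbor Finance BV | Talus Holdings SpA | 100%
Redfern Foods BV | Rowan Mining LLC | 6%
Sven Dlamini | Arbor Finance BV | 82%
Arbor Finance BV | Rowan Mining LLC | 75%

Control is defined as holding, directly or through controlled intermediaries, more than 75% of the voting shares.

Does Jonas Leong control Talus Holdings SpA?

No

Jonas's largest direct stake is 15% in Redfern, which does not meet the threshold, so Jonas controls no company.
Neither Jonas nor any entity Jonas controls holds any voting interest in Talus.
So Jonas does not control Talus.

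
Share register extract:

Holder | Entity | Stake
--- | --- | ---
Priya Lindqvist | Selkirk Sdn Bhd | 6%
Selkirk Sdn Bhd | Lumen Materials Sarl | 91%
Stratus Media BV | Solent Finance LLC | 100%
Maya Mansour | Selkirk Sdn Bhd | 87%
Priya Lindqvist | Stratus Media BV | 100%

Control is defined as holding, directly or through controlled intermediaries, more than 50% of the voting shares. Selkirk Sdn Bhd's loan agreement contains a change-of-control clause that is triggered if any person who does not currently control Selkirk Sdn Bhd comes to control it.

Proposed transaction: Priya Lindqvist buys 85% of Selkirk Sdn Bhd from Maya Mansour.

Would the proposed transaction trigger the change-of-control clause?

Yes

The purchase adds only to Priya's holdings (Maya's stake shrinks), so Priya is the only person who could newly come to control Selkirk.
Priya holds 100% of Stratus, so Priya controls Stratus.
Stratus holds 100% of Solent, so Priya controls Solent.
In Selkirk, Priya's side holds only 6%, not > 50%.
So before the transaction, Priya does not control Selkirk.
After the purchase, Priya's direct stake in Selkirk rises to 6% + 85% = 91%, and Maya's stake falls to 2%.
Priya holds 91% of Selkirk, so Priya controls Selkirk.
Priya did not control Selkirk before and does after, so the clause is triggered.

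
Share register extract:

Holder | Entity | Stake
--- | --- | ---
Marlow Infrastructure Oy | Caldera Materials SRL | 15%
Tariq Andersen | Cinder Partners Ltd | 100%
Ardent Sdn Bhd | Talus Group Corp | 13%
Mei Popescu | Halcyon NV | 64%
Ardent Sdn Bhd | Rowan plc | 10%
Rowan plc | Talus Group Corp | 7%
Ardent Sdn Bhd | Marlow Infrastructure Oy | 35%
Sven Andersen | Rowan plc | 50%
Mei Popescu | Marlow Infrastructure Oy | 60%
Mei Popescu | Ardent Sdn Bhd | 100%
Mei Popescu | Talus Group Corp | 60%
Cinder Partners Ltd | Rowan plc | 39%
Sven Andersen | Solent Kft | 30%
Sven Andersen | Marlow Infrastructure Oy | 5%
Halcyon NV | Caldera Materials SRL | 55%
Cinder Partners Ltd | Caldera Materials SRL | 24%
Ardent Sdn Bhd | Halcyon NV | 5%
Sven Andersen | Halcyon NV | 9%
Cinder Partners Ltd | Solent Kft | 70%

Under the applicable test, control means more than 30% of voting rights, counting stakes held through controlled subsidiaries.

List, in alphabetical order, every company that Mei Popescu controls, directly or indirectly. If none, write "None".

Ardent Sdn Bhd, Caldera Materials SRL, Halcyon NV, Marlow Infrastructure Oy, Talus Group Corp

Mei holds 100% of Ardent, so Mei controls Ardent.
Mei and Ardent together hold 64% + 5% = 69% of Halcyon, so Mei controls Halcyon.
Mei and Ardent together hold 60% + 35% = 95% of Marlow, so Mei controls Marlow.
Ardent and Mei together hold 13% + 60% = 73% of Talus, so Mei controls Talus.
Halcyon and Marlow together hold 55% + 15% = 70% of Caldera, so Mei controls Caldera.
No other company's threshold is met.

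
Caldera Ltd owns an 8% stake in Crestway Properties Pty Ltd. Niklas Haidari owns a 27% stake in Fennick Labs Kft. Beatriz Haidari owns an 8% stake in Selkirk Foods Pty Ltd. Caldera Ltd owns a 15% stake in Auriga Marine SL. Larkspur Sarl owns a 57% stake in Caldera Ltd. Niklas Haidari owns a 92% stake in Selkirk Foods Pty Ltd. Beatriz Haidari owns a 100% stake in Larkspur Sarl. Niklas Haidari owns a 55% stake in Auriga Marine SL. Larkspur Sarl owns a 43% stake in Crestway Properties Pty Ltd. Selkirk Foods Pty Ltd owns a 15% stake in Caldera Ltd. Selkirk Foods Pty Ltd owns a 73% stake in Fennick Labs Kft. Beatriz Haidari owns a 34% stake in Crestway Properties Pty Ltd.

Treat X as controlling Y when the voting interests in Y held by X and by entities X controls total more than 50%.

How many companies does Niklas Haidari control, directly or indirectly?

Niklas holds 92% of Selkirk, so Niklas controls Selkirk.
Selkirk and Niklas together hold 73% + 27% = 100% of Fennick, so Niklas controls Fennick.
Niklas holds 55% of Auriga, so Niklas controls Auriga.
No other company's threshold is met.
Niklas controls 3 companies.

3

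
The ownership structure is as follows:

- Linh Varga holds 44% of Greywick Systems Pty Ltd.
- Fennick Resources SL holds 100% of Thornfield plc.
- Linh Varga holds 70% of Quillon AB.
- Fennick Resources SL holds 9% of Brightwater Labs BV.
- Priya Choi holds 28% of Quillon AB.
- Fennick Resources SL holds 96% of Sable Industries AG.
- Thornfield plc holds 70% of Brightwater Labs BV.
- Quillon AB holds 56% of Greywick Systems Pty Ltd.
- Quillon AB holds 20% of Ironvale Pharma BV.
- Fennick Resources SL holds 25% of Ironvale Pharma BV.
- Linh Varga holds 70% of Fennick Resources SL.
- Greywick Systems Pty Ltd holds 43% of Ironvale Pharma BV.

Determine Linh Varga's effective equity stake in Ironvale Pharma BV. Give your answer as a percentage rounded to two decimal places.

Linh reaches Ironvale along 4 paths.
Via Quillon: 70% × 20% = 14%.
Via Fennick: 70% × 25% = 17.5%.
Via Greywick: 44% × 43% = 18.92%.
Via Quillon → Greywick: 70% × 56% × 43% = 16.856%.
Total: 14% + 17.5% + 18.92% + 16.856% = 67.276%.
Rounded: 67.28%.

67.28%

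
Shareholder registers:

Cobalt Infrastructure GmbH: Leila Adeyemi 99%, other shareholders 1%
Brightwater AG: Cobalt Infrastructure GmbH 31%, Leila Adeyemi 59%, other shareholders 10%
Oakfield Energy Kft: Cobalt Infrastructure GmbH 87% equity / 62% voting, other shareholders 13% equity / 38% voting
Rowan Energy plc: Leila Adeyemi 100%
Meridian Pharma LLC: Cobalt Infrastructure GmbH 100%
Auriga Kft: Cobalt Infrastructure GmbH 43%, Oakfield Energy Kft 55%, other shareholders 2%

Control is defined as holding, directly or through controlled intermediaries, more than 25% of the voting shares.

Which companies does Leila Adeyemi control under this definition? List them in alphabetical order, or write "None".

Auriga Kft, Brightwater AG, Cobalt Infrastructure GmbH, Meridian Pharma LLC, Oakfield Energy Kft, Rowan Energy plc

Leila holds 99% of Cobalt, so Leila controls Cobalt.
Cobalt and Leila together hold 31% + 59% = 90% of Brightwater, so Leila controls Brightwater.
Cobalt holds 62% of Oakfield, so Leila controls Oakfield.
Leila holds 100% of Rowan, so Leila controls Rowan.
Cobalt holds 100% of Meridian, so Leila controls Meridian.
Cobalt and Oakfield together hold 43% + 55% = 98% of Auriga, so Leila controls Auriga.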